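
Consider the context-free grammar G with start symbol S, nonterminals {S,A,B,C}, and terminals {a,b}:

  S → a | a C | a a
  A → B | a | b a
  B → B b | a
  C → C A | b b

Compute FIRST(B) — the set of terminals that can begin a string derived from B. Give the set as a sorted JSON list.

FIRST iteration:
pass 1:
  A via A→a: +{a}
  A via A→b a: +{b}
  B via B→a: +{a}
  C via C→b b: +{b}
  S via S→a: +{a}
  FIRST(S)={a}  FIRST(A)={a,b}  FIRST(B)={a}  FIRST(C)={b}
pass 2: (stable)
  FIRST(S)={a}  FIRST(A)={a,b}  FIRST(B)={a}  FIRST(C)={b}

FIRST(B) = ["a"]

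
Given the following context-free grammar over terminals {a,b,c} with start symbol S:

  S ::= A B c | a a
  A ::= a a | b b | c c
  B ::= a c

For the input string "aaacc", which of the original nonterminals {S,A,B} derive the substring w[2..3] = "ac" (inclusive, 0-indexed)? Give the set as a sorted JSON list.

CNF form of G:
  S -> A X3 | T0 T0
  A -> T0 T0 | T1 T1 | T2 T2
  B -> T0 T2
  T0 -> a
  T1 -> b
  T2 -> c
  X3 -> B T2

CYK fill, restricted to cells inside w[2..3]:
  [2..2]={T0}  "a"  orig:{}
  [3..3]={T2}  "c"  orig:{}
  [2..3]={B}  "ac"

Original NTs in T[2,3] deriving "ac": ["B"]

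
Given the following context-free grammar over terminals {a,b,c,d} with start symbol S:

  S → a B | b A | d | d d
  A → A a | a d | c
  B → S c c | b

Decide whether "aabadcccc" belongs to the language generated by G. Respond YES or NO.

Convert to CNF:
  S -> T0 B | T1 T1 | T3 A | d
  A -> A T0 | T0 T1 | c
  B -> S X4 | b
  T0 -> a
  T1 -> d
  T2 -> c
  T3 -> b
  X4 -> T2 T2

CYK fill:
  [0..0]={T0}  "a"  orig:{}
  [1..1]={T0}  "a"  orig:{}
  [2..2]={B,T3}  "b"  orig:{B}
  [3..3]={T0}  "a"  orig:{}
  [4..4]={S,T1}  "d"  orig:{S}
  [5..5]={A,T2}  "c"  orig:{A}
  [6..6]={A,T2}  "c"  orig:{A}
  [7..7]={A,T2}  "c"  orig:{A}
  [8..8]={A,T2}  "c"  orig:{A}
  [0..1]=∅  "aa"
  [1..2]={S}  "ab"
  [2..3]=∅  "ba"
  [3..4]={A}  "ad"
  [4..5]=∅  "dc"
  [5..6]={X4}  "cc"  orig:{}
  [6..7]={X4}  "cc"  orig:{}
  [7..8]={X4}  "cc"  orig:{}
  [0..2]=∅  "aab"
  [1..3]=∅  "aba"
  [2..4]={S}  "bad"
  [3..5]=∅  "adc"
  [4..6]={B}  "dcc"
  [5..7]=∅  "ccc"
  [6..8]=∅  "ccc"
  [0..3]=∅  "aaba"
  [1..4]=∅  "abad"
  [2..5]=∅  "badc"
  [3..6]={S}  "adcc"
  [4..7]=∅  "dccc"
  [5..8]=∅  "cccc"
  [0..4]=∅  "aabad"
  [1..5]=∅  "abadc"
  [2..6]={B}  "badcc"
  [3..7]=∅  "adccc"
  [4..8]=∅  "dcccc"
  [0..5]=∅  "aabadc"
  [1..6]={S}  "abadcc"
  [2..7]=∅  "badccc"
  [3..8]={B}  "adcccc"
  [0..6]=∅  "aabadcc"
  [1..7]=∅  "abadccc"
  [2..8]=∅  "badcccc"
  [0..7]=∅  "aabadccc"
  [1..8]={B}  "abadcccc"
  [0..8]={S}  "aabadcccc"

S ∈ T[0,8] ⇒ YES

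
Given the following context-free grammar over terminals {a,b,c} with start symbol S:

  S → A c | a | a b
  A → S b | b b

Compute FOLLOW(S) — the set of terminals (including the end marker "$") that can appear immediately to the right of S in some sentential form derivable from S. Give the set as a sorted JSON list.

FIRST iteration:
[1]
  A via A→b b: +{b}
  S via S→A c: +{b}
  S via S→a: +{a}
  S: {a,b}  A: {b}
[2]
  A via A→S b: +{a}
  S: {a,b}  A: {a,b}
[3] (stable)
  S: {a,b}  A: {a,b}

Compute FOLLOW by fixpoint:
FOLLOW(S) := {$}
pass 1:
  A→S b: FOLLOW(S) ⊇ FIRST(b) = {b}; new: +{b}
  S→A c: FOLLOW(A) ⊇ FIRST(c) = {c}; new: +{c}
  FOLLOW[S]={$,b}  FOLLOW[A]={c}
pass 2: done
  FOLLOW[S]={$,b}  FOLLOW[A]={c}

FOLLOW(S) = ["$", "b"]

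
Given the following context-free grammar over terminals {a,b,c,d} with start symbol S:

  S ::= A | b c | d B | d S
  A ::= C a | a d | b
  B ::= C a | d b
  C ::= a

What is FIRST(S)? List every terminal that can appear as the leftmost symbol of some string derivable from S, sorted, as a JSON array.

FIRST iteration:
pass 1:
  A via A→a d: +{a}
  A via A→b: +{b}
  B via B→d b: +{d}
  C via C→a: +{a}
  S via S→A: +{a,b}
  S via S→d B: +{d}
  FIRST(S)={a,b,d}  FIRST(A)={a,b}  FIRST(B)={d}  FIRST(C)={a}
pass 2:
  B via B→C a: +{a}
  FIRST(S)={a,b,d}  FIRST(A)={a,b}  FIRST(B)={a,d}  FIRST(C)={a}
pass 3: — fixpoint
  FIRST(S)={a,b,d}  FIRST(A)={a,b}  FIRST(B)={a,d}  FIRST(C)={a}

FIRST(S) = ["a", "b", "d"]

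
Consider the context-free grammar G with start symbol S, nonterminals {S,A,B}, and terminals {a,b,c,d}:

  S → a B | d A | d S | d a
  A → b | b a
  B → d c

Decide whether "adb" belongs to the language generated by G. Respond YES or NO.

CNF form of G:
  S -> T1 B | T2 A | T2 S | T2 T1
  A -> T0 T1 | b
  B -> T2 T3
  T0 -> b
  T1 -> a
  T2 -> d
  T3 -> c

CYK table (by increasing span):
  [0..0]={T1}  "a"  orig:{}
  [1..1]={T2}  "d"  orig:{}
  [2..2]={A,T0}  "b"  orig:{A}
  [0..1]=∅  "ad"
  [1..2]={S}  "db"
  [0..2]=∅  "adb"

S ∉ T[0,2] ⇒ NO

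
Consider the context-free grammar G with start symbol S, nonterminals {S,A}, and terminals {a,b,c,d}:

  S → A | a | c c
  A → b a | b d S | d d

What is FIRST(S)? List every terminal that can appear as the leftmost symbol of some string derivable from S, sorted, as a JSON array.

Compute FIRST by fixpoint:
pass 1:
  A via A→b a: +{b}
  A via A→d d: +{d}
  S via S→A: +{b,d}
  S via S→a: +{a}
  S via S→c c: +{c}
  S: {a,b,c,d}  A: {b,d}
pass 2: (stable)
  S: {a,b,c,d}  A: {b,d}

FIRST(S) = ["a", "b", "c", "d"]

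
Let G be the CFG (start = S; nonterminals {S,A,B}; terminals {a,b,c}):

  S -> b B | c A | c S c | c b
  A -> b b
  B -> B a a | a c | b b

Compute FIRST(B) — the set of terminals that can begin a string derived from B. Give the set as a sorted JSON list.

Compute FIRST by fixpoint:
round 1:
  A via A→b b: +{b}
  B via B→a c: +{a}
  B via B→b b: +{b}
  S via S→b B: +{b}
  S via S→c A: +{c}
  S: {b,c}  A: {b}  B: {a,b}
round 2: (no change)
  S: {b,c}  A: {b}  B: {a,b}

FIRST(B) = ["a", "b"]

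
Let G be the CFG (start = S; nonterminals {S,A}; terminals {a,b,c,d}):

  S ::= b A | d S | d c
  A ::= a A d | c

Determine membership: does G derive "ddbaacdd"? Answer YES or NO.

CNF form of G:
  S -> T1 S | T1 T3 | T2 A
  A -> T0 X4 | c
  T0 -> a
  T1 -> d
  T2 -> b
  T3 -> c
  X4 -> A T1

Fill CYK table bottom-up:
  [0..0]={T1}  "d"  orig:{}
  [1..1]={T1}  "d"  orig:{}
  [2..2]={T2}  "b"  orig:{}
  [3..3]={T0}  "a"  orig:{}
  [4..4]={T0}  "a"  orig:{}
  [5..5]={A,T3}  "c"  orig:{A}
  [6..6]={T1}  "d"  orig:{}
  [7..7]={T1}  "d"  orig:{}
  [0..1]=∅  "dd"
  [1..2]=∅  "db"
  [2..3]=∅  "ba"
  [3..4]=∅  "aa"
  [4..5]=∅  "ac"
  [5..6]={X4}  "cd"  orig:{}
  [6..7]=∅  "dd"
  [0..2]=∅  "ddb"
  [1..3]=∅  "dba"
  [2..4]=∅  "baa"
  [3..5]=∅  "aac"
  [4..6]={A}  "acd"
  [5..7]=∅  "cdd"
  [0..3]=∅  "ddba"
  [1..4]=∅  "dbaa"
  [2..5]=∅  "baac"
  [3..6]=∅  "aacd"
  [4..7]={X4}  "acdd"  orig:{}
  [0..4]=∅  "ddbaa"
  [1..5]=∅  "dbaac"
  [2..6]=∅  "baacd"
  [3..7]={A}  "aacdd"
  [0..5]=∅  "ddbaac"
  [1..6]=∅  "dbaacd"
  [2..7]={S}  "baacdd"
  [0..6]=∅  "ddbaacd"
  [1..7]={S}  "dbaacdd"
  [0..7]={S}  "ddbaacdd"

S ∈ T[0,7] ⇒ YES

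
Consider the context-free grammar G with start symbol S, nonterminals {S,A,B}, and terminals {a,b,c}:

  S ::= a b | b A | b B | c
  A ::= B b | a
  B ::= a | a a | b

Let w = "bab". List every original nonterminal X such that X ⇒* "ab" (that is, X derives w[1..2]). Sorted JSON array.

Convert to CNF:
  S -> T0 A | T0 B | T1 T0 | c
  A -> B T0 | a
  B -> T1 T1 | a | b
  T0 -> b
  T1 -> a

CYK fill — only the sub-triangle for w[1..2]:
  T[1,1] 'a' = {A,B,T1}  orig:{A,B}
  T[2,2] 'b' = {B,T0}  orig:{B}
  T[1,2] 'ab' = {A,S}

Original NTs in T[1,2] deriving "ab": ["A", "S"]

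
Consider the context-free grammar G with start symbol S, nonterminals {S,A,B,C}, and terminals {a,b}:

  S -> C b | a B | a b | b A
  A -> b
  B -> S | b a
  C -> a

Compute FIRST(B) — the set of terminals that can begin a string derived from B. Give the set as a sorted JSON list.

FIRST sets, iterate to fixpoint:
pass 1:
  A via A→b: +{b}
  B via B→b a: +{b}
  C via C→a: +{a}
  S via S→C b: +{a}
  S via S→b A: +{b}
  FIRST(S)={a,b}  FIRST(A)={b}  FIRST(B)={b}  FIRST(C)={a}
pass 2:
  B via B→S: +{a}
  FIRST(S)={a,b}  FIRST(A)={b}  FIRST(B)={a,b}  FIRST(C)={a}
pass 3: (no change)
  FIRST(S)={a,b}  FIRST(A)={b}  FIRST(B)={a,b}  FIRST(C)={a}

FIRST(B) = ["a", "b"]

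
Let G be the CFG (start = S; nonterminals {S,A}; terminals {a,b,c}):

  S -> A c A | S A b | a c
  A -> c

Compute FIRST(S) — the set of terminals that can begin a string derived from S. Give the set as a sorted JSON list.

FIRST sets, iterate to fixpoint:
[1]
  A via A→c: +{c}
  S via S→A c A: +{c}
  S via S→a c: +{a}
  S: {a,c}  A: {c}
[2] (stable)
  S: {a,c}  A: {c}

FIRST(S) = ["a", "c"]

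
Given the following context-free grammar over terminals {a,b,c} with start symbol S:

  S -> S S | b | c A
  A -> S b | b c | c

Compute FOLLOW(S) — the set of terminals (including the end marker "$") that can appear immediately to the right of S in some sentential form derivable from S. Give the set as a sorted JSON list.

Compute FIRST by fixpoint:
[1]
  A via A→b c: +{b}
  A via A→c: +{c}
  S via S→b: +{b}
  S via S→c A: +{c}
  FIRST(S)={b,c}  FIRST(A)={b,c}
[2] done
  FIRST(S)={b,c}  FIRST(A)={b,c}

FOLLOW sets:
seed FOLLOW(S) with $
round 1:
  A→S b: FOLLOW(S) ⊇ FIRST(b) = {b}; new: +{b}
  S→S S: FOLLOW(S) ⊇ FIRST(S) = {b,c}; new: +{c}
  S→c A: FOLLOW(A) ⊇ FOLLOW(S) ⊇ {$,b,c}; new: +{$,b,c}
  S: {$,b,c}  A: {$,b,c}
round 2: — fixpoint
  S: {$,b,c}  A: {$,b,c}

FOLLOW(S) = ["$", "b", "c"]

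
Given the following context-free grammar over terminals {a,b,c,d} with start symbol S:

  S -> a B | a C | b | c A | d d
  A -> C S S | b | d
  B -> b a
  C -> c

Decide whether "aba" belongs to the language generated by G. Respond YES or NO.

CNF form of G:
  S -> T1 B | T1 C | T2 A | T3 T3 | b
  A -> C X4 | b | d
  B -> T0 T1
  C -> c
  T0 -> b
  T1 -> a
  T2 -> c
  T3 -> d
  X4 -> S S

Fill CYK table bottom-up:
  [0..0]={T1}  "a"  orig:{}
  [1..1]={A,S,T0}  "b"  orig:{A,S}
  [2..2]={T1}  "a"  orig:{}
  [0..1]=∅  "ab"
  [1..2]={B}  "ba"
  [0..2]={S}  "aba"

S ∈ T[0,2] ⇒ YES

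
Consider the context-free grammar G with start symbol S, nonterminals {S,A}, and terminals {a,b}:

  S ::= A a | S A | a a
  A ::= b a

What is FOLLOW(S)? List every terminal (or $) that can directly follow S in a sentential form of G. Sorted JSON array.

Compute FIRST by fixpoint:
iter 1:
  A via A→b a: +{b}
  S via S→A a: +{b}
  S via S→a a: +{a}
  S: {a,b}  A: {b}
iter 2: (no change)
  S: {a,b}  A: {b}

Compute FOLLOW by fixpoint:
seed FOLLOW(S) with $
round 1:
  S→A a: FOLLOW(A) ⊇ FIRST(a) = {a}; new: +{a}
  S→S A: FOLLOW(S) ⊇ FIRST(A) = {b}; new: +{b}
  S→S A: FOLLOW(A) ⊇ FOLLOW(S) ⊇ {$,b}; new: +{$,b}
  FOLLOW(S)={$,b}  FOLLOW(A)={$,a,b}
round 2: (stable)
  FOLLOW(S)={$,b}  FOLLOW(A)={$,a,b}

FOLLOW(S) = ["$", "b"]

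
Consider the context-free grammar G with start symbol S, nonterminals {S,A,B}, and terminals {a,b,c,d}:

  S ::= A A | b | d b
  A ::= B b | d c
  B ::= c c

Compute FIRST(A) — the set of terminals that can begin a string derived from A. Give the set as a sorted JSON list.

FIRST iteration:
[1]
  A via A→d c: +{d}
  B via B→c c: +{c}
  S via S→A A: +{d}
  S via S→b: +{b}
  FIRST(S)={b,d}  FIRST(A)={d}  FIRST(B)={c}
[2]
  A via A→B b: +{c}
  S via S→A A: +{c}
  FIRST(S)={b,c,d}  FIRST(A)={c,d}  FIRST(B)={c}
[3] (stable)
  FIRST(S)={b,c,d}  FIRST(A)={c,d}  FIRST(B)={c}

FIRST(A) = ["c", "d"]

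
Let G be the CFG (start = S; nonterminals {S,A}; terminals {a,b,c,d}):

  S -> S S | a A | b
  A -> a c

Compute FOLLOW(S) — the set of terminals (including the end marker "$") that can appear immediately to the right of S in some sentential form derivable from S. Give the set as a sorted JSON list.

FIRST iteration:
pass 1:
  A via A→a c: +{a}
  S via S→a A: +{a}
  S via S→b: +{b}
  S: {a,b}  A: {a}
pass 2: — fixpoint
  S: {a,b}  A: {a}

FOLLOW sets:
seed FOLLOW(S) with $
round 1:
  S→S S: FOLLOW(S) ⊇ FIRST(S) = {a,b}; new: +{a,b}
  S→a A: FOLLOW(A) ⊇ FOLLOW(S) ⊇ {$,a,b}; new: +{$,a,b}
  S: {$,a,b}  A: {$,a,b}
round 2: (no change)
  S: {$,a,b}  A: {$,a,b}

FOLLOW(S) = ["$", "a", "b"]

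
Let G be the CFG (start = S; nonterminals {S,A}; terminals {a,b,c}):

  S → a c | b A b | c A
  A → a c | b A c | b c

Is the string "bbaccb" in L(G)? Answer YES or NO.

Convert to CNF:
  S -> T0 T1 | T1 A | T2 X4
  A -> T0 T1 | T2 T1 | T2 X3
  T0 -> a
  T1 -> c
  T2 -> b
  X3 -> A T1
  X4 -> A T2

Fill CYK table bottom-up:
  [0..0]={T2}  "b"  orig:{}
  [1..1]={T2}  "b"  orig:{}
  [2..2]={T0}  "a"  orig:{}
  [3..3]={T1}  "c"  orig:{}
  [4..4]={T1}  "c"  orig:{}
  [5..5]={T2}  "b"  orig:{}
  [0..1]=∅  "bb"
  [1..2]=∅  "ba"
  [2..3]={A,S}  "ac"
  [3..4]=∅  "cc"
  [4..5]=∅  "cb"
  [0..2]=∅  "bba"
  [1..3]=∅  "bac"
  [2..4]={X3}  "acc"  orig:{}
  [3..5]=∅  "ccb"
  [0..3]=∅  "bbac"
  [1..4]={A}  "bacc"
  [2..5]=∅  "accb"
  [0..4]=∅  "bbacc"
  [1..5]={X4}  "baccb"  orig:{}
  [0..5]={S}  "bbaccb"

S ∈ T[0,5] ⇒ YES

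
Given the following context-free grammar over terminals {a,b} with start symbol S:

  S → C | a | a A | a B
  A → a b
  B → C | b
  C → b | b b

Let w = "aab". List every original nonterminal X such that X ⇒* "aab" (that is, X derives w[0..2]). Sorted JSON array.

CNF form of G:
  S -> T0 A | T0 B | T1 T1 | a | b
  A -> T0 T1
  B -> T1 T1 | b
  C -> T1 T1 | b
  T0 -> a
  T1 -> b

CYK fill (cells [i..j] with 0 ≤ i ≤ j ≤ 2 only):
  T[0,0] 'a' = {S,T0}  orig:{S}
  T[1,1] 'a' = {S,T0}  orig:{S}
  T[2,2] 'b' = {B,C,S,T1}  orig:{B,C,S}
  T[0,1] 'aa' = ∅
  T[1,2] 'ab' = {A,S}
  T[0,2] 'aab' = {S}

Original NTs in T[0,2] deriving "aab": ["S"]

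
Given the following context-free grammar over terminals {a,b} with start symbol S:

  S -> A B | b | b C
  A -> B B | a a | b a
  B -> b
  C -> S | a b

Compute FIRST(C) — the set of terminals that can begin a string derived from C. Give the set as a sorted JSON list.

FIRST sets, iterate to fixpoint:
pass 1:
  A via A→a a: +{a}
  A via A→b a: +{b}
  B via B→b: +{b}
  C via C→a b: +{a}
  S via S→A B: +{a,b}
  FIRST[S]={a,b}  FIRST[A]={a,b}  FIRST[B]={b}  FIRST[C]={a}
pass 2:
  C via C→S: +{b}
  FIRST[S]={a,b}  FIRST[A]={a,b}  FIRST[B]={b}  FIRST[C]={a,b}
pass 3: (no change)
  FIRST[S]={a,b}  FIRST[A]={a,b}  FIRST[B]={b}  FIRST[C]={a,b}

FIRST(C) = ["a", "b"]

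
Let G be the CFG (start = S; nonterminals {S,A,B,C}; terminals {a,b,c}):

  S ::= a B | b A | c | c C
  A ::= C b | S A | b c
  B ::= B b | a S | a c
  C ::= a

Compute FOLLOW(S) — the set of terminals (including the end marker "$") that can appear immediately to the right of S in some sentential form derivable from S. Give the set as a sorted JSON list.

Compute FIRST by fixpoint:
round 1:
  A via A→b c: +{b}
  B via B→a S: +{a}
  C via C→a: +{a}
  S via S→a B: +{a}
  S via S→b A: +{b}
  S via S→c: +{c}
  S: {a,b,c}  A: {b}  B: {a}  C: {a}
round 2:
  A via A→C b: +{a}
  A via A→S A: +{c}
  S: {a,b,c}  A: {a,b,c}  B: {a}  C: {a}
round 3: — fixpoint
  S: {a,b,c}  A: {a,b,c}  B: {a}  C: {a}

Compute FOLLOW by fixpoint:
initialize: $ ∈ FOLLOW(S)
[1]
  A→C b: FOLLOW(C) ⊇ FIRST(b) = {b}; new: +{b}
  A→S A: FOLLOW(S) ⊇ FIRST(A) = {a,b,c}; new: +{a,b,c}
  B→B b: FOLLOW(B) ⊇ FIRST(b) = {b}; new: +{b}
  S→a B: FOLLOW(B) ⊇ FOLLOW(S) ⊇ {$,a,b,c}; new: +{$,a,c}
  S→b A: FOLLOW(A) ⊇ FOLLOW(S) ⊇ {$,a,b,c}; new: +{$,a,b,c}
  S→c C: FOLLOW(C) ⊇ FOLLOW(S) ⊇ {$,a,b,c}; new: +{$,a,c}
  FOLLOW[S]={$,a,b,c}  FOLLOW[A]={$,a,b,c}  FOLLOW[B]={$,a,b,c}  FOLLOW[C]={$,a,b,c}
[2] (stable)
  FOLLOW[S]={$,a,b,c}  FOLLOW[A]={$,a,b,c}  FOLLOW[B]={$,a,b,c}  FOLLOW[C]={$,a,b,c}

FOLLOW(S) = ["$", "a", "b", "c"]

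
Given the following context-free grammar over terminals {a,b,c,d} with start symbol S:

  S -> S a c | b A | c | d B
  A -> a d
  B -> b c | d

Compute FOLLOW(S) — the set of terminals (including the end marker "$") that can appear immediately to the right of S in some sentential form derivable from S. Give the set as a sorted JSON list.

Compute FIRST by fixpoint:
pass 1:
  A via A→a d: +{a}
  B via B→b c: +{b}
  B via B→d: +{d}
  S via S→b A: +{b}
  S via S→c: +{c}
  S via S→d B: +{d}
  FIRST[S]={b,c,d}  FIRST[A]={a}  FIRST[B]={b,d}
pass 2: (no change)
  FIRST[S]={b,c,d}  FIRST[A]={a}  FIRST[B]={b,d}

FOLLOW iteration:
seed FOLLOW(S) with $
pass 1:
  S→S a c: FOLLOW(S) ⊇ FIRST(a) = {a}; new: +{a}
  S→b A: FOLLOW(A) ⊇ FOLLOW(S) ⊇ {$,a}; new: +{$,a}
  S→d B: FOLLOW(B) ⊇ FOLLOW(S) ⊇ {$,a}; new: +{$,a}
  FOLLOW[S]={$,a}  FOLLOW[A]={$,a}  FOLLOW[B]={$,a}
pass 2: done
  FOLLOW[S]={$,a}  FOLLOW[A]={$,a}  FOLLOW[B]={$,a}

FOLLOW(S) = ["$", "a"]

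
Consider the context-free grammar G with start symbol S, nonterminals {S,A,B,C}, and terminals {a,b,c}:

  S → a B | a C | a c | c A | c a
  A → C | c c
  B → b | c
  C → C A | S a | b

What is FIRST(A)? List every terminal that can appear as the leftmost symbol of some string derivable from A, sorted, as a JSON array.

FIRST sets, iterate to fixpoint:
pass 1:
  A via A→c c: +{c}
  B via B→b: +{b}
  B via B→c: +{c}
  C via C→b: +{b}
  S via S→a B: +{a}
  S via S→c A: +{c}
  S: {a,c}  A: {c}  B: {b,c}  C: {b}
pass 2:
  A via A→C: +{b}
  C via C→S a: +{a,c}
  S: {a,c}  A: {b,c}  B: {b,c}  C: {a,b,c}
pass 3:
  A via A→C: +{a}
  S: {a,c}  A: {a,b,c}  B: {b,c}  C: {a,b,c}
pass 4: (no change)
  S: {a,c}  A: {a,b,c}  B: {b,c}  C: {a,b,c}

FIRST(A) = ["a", "b", "c"]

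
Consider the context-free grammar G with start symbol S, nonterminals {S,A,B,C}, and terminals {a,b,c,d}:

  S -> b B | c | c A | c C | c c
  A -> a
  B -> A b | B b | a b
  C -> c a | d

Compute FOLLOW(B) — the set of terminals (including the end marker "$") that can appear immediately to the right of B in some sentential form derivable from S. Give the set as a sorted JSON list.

FIRST iteration:
[1]
  A via A→a: +{a}
  B via B→A b: +{a}
  C via C→c a: +{c}
  C via C→d: +{d}
  S via S→b B: +{b}
  S via S→c: +{c}
  FIRST[S]={b,c}  FIRST[A]={a}  FIRST[B]={a}  FIRST[C]={c,d}
[2] (no change)
  FIRST[S]={b,c}  FIRST[A]={a}  FIRST[B]={a}  FIRST[C]={c,d}

FOLLOW sets:
initialize: $ ∈ FOLLOW(S)
pass 1:
  B→A b: FOLLOW(A) ⊇ FIRST(b) = {b}; new: +{b}
  B→B b: FOLLOW(B) ⊇ FIRST(b) = {b}; new: +{b}
  S→b B: FOLLOW(B) ⊇ FOLLOW(S) ⊇ {$}; new: +{$}
  S→c A: FOLLOW(A) ⊇ FOLLOW(S) ⊇ {$}; new: +{$}
  S→c C: FOLLOW(C) ⊇ FOLLOW(S) ⊇ {$}; new: +{$}
  FOLLOW[S]={$}  FOLLOW[A]={$,b}  FOLLOW[B]={$,b}  FOLLOW[C]={$}
pass 2: — fixpoint
  FOLLOW[S]={$}  FOLLOW[A]={$,b}  FOLLOW[B]={$,b}  FOLLOW[C]={$}

FOLLOW(B) = ["$", "b"]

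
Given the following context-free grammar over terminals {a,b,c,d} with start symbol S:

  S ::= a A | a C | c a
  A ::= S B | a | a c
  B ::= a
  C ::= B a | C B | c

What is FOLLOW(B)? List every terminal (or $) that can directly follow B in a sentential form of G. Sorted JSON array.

FIRST sets, iterate to fixpoint:
pass 1:
  A via A→a: +{a}
  B via B→a: +{a}
  C via C→B a: +{a}
  C via C→c: +{c}
  S via S→a A: +{a}
  S via S→c a: +{c}
  FIRST[S]={a,c}  FIRST[A]={a}  FIRST[B]={a}  FIRST[C]={a,c}
pass 2:
  A via A→S B: +{c}
  FIRST[S]={a,c}  FIRST[A]={a,c}  FIRST[B]={a}  FIRST[C]={a,c}
pass 3: (no change)
  FIRST[S]={a,c}  FIRST[A]={a,c}  FIRST[B]={a}  FIRST[C]={a,c}

Compute FOLLOW by fixpoint:
seed FOLLOW(S) with $
pass 1:
  A→S B: FOLLOW(S) ⊇ FIRST(B) = {a}; new: +{a}
  C→B a: FOLLOW(B) ⊇ FIRST(a) = {a}; new: +{a}
  C→C B: FOLLOW(C) ⊇ FIRST(B) = {a}; new: +{a}
  S→a A: FOLLOW(A) ⊇ FOLLOW(S) ⊇ {$,a}; new: +{$,a}
  S→a C: FOLLOW(C) ⊇ FOLLOW(S) ⊇ {$,a}; new: +{$}
  FOLLOW(S)={$,a}  FOLLOW(A)={$,a}  FOLLOW(B)={a}  FOLLOW(C)={$,a}
pass 2:
  A→S B: FOLLOW(B) ⊇ FOLLOW(A) ⊇ {$,a}; new: +{$}
  FOLLOW(S)={$,a}  FOLLOW(A)={$,a}  FOLLOW(B)={$,a}  FOLLOW(C)={$,a}
pass 3: done
  FOLLOW(S)={$,a}  FOLLOW(A)={$,a}  FOLLOW(B)={$,a}  FOLLOW(C)={$,a}

FOLLOW(B) = ["$", "a"]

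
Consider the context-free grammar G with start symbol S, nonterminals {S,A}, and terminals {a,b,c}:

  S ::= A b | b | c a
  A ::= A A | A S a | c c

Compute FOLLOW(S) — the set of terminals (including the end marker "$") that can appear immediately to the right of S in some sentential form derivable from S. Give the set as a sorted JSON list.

FIRST sets, iterate to fixpoint:
round 1:
  A via A→c c: +{c}
  S via S→A b: +{c}
  S via S→b: +{b}
  S: {b,c}  A: {c}
round 2: (no change)
  S: {b,c}  A: {c}

Compute FOLLOW by fixpoint:
FOLLOW(S) := {$}
iter 1:
  A→A A: FOLLOW(A) ⊇ FIRST(A) = {c}; new: +{c}
  A→A S a: FOLLOW(A) ⊇ FIRST(S) = {b,c}; new: +{b}
  A→A S a: FOLLOW(S) ⊇ FIRST(a) = {a}; new: +{a}
  FOLLOW(S)={$,a}  FOLLOW(A)={b,c}
iter 2: done
  FOLLOW(S)={$,a}  FOLLOW(A)={b,c}

FOLLOW(S) = ["$", "a"]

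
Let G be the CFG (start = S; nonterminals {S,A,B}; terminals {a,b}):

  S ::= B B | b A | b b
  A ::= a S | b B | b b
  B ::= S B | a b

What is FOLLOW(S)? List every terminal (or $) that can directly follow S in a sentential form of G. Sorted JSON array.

FIRST iteration:
round 1:
  A via A→a S: +{a}
  A via A→b B: +{b}
  B via B→a b: +{a}
  S via S→B B: +{a}
  S via S→b A: +{b}
  FIRST(S)={a,b}  FIRST(A)={a,b}  FIRST(B)={a}
round 2:
  B via B→S B: +{b}
  FIRST(S)={a,b}  FIRST(A)={a,b}  FIRST(B)={a,b}
round 3: (stable)
  FIRST(S)={a,b}  FIRST(A)={a,b}  FIRST(B)={a,b}

Compute FOLLOW by fixpoint:
seed FOLLOW(S) with $
[1]
  B→S B: FOLLOW(S) ⊇ FIRST(B) = {a,b}; new: +{a,b}
  S→B B: FOLLOW(B) ⊇ FIRST(B) = {a,b}; new: +{a,b}
  S→B B: FOLLOW(B) ⊇ FOLLOW(S) ⊇ {$,a,b}; new: +{$}
  S→b A: FOLLOW(A) ⊇ FOLLOW(S) ⊇ {$,a,b}; new: +{$,a,b}
  FOLLOW[S]={$,a,b}  FOLLOW[A]={$,a,b}  FOLLOW[B]={$,a,b}
[2] (stable)
  FOLLOW[S]={$,a,b}  FOLLOW[A]={$,a,b}  FOLLOW[B]={$,a,b}

FOLLOW(S) = ["$", "a", "b"]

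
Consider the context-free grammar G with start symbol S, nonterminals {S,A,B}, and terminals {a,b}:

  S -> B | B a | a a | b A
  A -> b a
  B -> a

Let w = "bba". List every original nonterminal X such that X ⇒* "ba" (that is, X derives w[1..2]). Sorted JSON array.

Convert to CNF:
  S -> B T1 | T0 A | T1 T1 | a
  A -> T0 T1
  B -> a
  T0 -> b
  T1 -> a

CYK table (by increasing span), restricted to cells inside w[1..2]:
  T[1,1] 'b' = {T0}  orig:{}
  T[2,2] 'a' = {B,S,T1}  orig:{B,S}
  T[1,2] 'ba' = {A}

Original NTs in T[1,2] deriving "ba": ["A"]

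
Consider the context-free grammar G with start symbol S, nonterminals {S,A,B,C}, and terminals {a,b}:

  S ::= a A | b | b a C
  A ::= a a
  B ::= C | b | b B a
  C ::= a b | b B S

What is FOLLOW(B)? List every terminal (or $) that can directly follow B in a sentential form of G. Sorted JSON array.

FIRST iteration:
[1]
  A via A→a a: +{a}
  B via B→b: +{b}
  C via C→a b: +{a}
  C via C→b B S: +{b}
  S via S→a A: +{a}
  S via S→b: +{b}
  S: {a,b}  A: {a}  B: {b}  C: {a,b}
[2]
  B via B→C: +{a}
  S: {a,b}  A: {a}  B: {a,b}  C: {a,b}
[3] done
  S: {a,b}  A: {a}  B: {a,b}  C: {a,b}

FOLLOW sets:
seed FOLLOW(S) with $
round 1:
  B→b B a: FOLLOW(B) ⊇ FIRST(a) = {a}; new: +{a}
  C→b B S: FOLLOW(B) ⊇ FIRST(S) = {a,b}; new: +{b}
  S→a A: FOLLOW(A) ⊇ FOLLOW(S) ⊇ {$}; new: +{$}
  S→b a C: FOLLOW(C) ⊇ FOLLOW(S) ⊇ {$}; new: +{$}
  FOLLOW(S)={$}  FOLLOW(A)={$}  FOLLOW(B)={a,b}  FOLLOW(C)={$}
round 2:
  B→C: FOLLOW(C) ⊇ FOLLOW(B) ⊇ {a,b}; new: +{a,b}
  C→b B S: FOLLOW(S) ⊇ FOLLOW(C) ⊇ {$,a,b}; new: +{a,b}
  S→a A: FOLLOW(A) ⊇ FOLLOW(S) ⊇ {$,a,b}; new: +{a,b}
  FOLLOW(S)={$,a,b}  FOLLOW(A)={$,a,b}  FOLLOW(B)={a,b}  FOLLOW(C)={$,a,b}
round 3: done
  FOLLOW(S)={$,a,b}  FOLLOW(A)={$,a,b}  FOLLOW(B)={a,b}  FOLLOW(C)={$,a,b}

FOLLOW(B) = ["a", "b"]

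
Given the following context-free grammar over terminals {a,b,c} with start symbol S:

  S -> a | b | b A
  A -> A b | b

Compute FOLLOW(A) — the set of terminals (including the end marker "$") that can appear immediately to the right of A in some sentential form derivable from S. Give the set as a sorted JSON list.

FIRST iteration:
[1]
  A via A→b: +{b}
  S via S→a: +{a}
  S via S→b: +{b}
  S: {a,b}  A: {b}
[2] (no change)
  S: {a,b}  A: {b}

Compute FOLLOW by fixpoint:
seed FOLLOW(S) with $
round 1:
  A→A b: FOLLOW(A) ⊇ FIRST(b) = {b}; new: +{b}
  S→b A: FOLLOW(A) ⊇ FOLLOW(S) ⊇ {$}; new: +{$}
  FOLLOW[S]={$}  FOLLOW[A]={$,b}
round 2: — fixpoint
  FOLLOW[S]={$}  FOLLOW[A]={$,b}

FOLLOW(A) = ["$", "b"]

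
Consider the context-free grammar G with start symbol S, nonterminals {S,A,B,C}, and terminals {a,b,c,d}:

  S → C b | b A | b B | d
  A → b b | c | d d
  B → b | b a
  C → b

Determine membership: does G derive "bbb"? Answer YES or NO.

Convert to CNF:
  S -> C T0 | T0 A | T0 B | d
  A -> T0 T0 | T1 T1 | c
  B -> T0 T2 | b
  C -> b
  T0 -> b
  T1 -> d
  T2 -> a

Fill CYK table bottom-up:
  [0..0]={B,C,T0}  "b"  orig:{B,C}
  [1..1]={B,C,T0}  "b"  orig:{B,C}
  [2..2]={B,C,T0}  "b"  orig:{B,C}
  [0..1]={A,S}  "bb"
  [1..2]={A,S}  "bb"
  [0..2]={S}  "bbb"

S ∈ T[0,2] ⇒ YES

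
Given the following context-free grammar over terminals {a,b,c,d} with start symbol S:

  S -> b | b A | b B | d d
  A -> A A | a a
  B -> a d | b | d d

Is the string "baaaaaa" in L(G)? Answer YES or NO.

Convert to CNF:
  S -> T1 T1 | T2 A | T2 B | b
  A -> A A | T0 T0
  B -> T0 T1 | T1 T1 | b
  T0 -> a
  T1 -> d
  T2 -> b

Fill CYK table bottom-up:
  cell(0,0) b: {B,S,T2}  orig:{B,S}
  cell(1,1) a: {T0}  orig:{}
  cell(2,2) a: {T0}  orig:{}
  cell(3,3) a: {T0}  orig:{}
  cell(4,4) a: {T0}  orig:{}
  cell(5,5) a: {T0}  orig:{}
  cell(6,6) a: {T0}  orig:{}
  cell(0,1) ba: ∅
  cell(1,2) aa: {A}
  cell(2,3) aa: {A}
  cell(3,4) aa: {A}
  cell(4,5) aa: {A}
  cell(5,6) aa: {A}
  cell(0,2) baa: {S}
  cell(1,3) aaa: ∅
  cell(2,4) aaa: ∅
  cell(3,5) aaa: ∅
  cell(4,6) aaa: ∅
  cell(0,3) baaa: ∅
  cell(1,4) aaaa: {A}
  cell(2,5) aaaa: {A}
  cell(3,6) aaaa: {A}
  cell(0,4) baaaa: {S}
  cell(1,5) aaaaa: ∅
  cell(2,6) aaaaa: ∅
  cell(0,5) baaaaa: ∅
  cell(1,6) aaaaaa: {A}
  cell(0,6) baaaaaa: {S}

S ∈ T[0,6] ⇒ YES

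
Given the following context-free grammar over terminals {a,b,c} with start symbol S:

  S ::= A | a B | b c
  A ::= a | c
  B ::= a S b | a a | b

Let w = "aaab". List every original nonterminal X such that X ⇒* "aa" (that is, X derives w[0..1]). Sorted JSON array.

Convert to CNF:
  S -> T0 B | T1 T2 | a | c
  A -> a | c
  B -> T0 T0 | T0 X3 | b
  T0 -> a
  T1 -> b
  T2 -> c
  X3 -> S T1

Fill CYK table bottom-up (cells [i..j] with 0 ≤ i ≤ j ≤ 1 only):
  [0..0]={A,S,T0}  "a"  orig:{A,S}
  [1..1]={A,S,T0}  "a"  orig:{A,S}
  [0..1]={B}  "aa"

Original NTs in T[0,1] deriving "aa": ["B"]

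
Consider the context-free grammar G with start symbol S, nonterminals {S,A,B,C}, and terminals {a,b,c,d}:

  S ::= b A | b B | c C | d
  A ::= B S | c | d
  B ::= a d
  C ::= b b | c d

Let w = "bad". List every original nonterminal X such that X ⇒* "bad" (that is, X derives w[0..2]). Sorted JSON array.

Convert to CNF:
  S -> T2 A | T2 B | T3 C | d
  A -> B S | c | d
  B -> T0 T1
  C -> T2 T2 | T3 T1
  T0 -> a
  T1 -> d
  T2 -> b
  T3 -> c

Fill CYK table bottom-up (cells [i..j] with 0 ≤ i ≤ j ≤ 2 only):
  cell(0,0) b: {T2}  orig:{}
  cell(1,1) a: {T0}  orig:{}
  cell(2,2) d: {A,S,T1}  orig:{A,S}
  cell(0,1) ba: ∅
  cell(1,2) ad: {B}
  cell(0,2) bad: {S}

Original NTs in T[0,2] deriving "bad": ["S"]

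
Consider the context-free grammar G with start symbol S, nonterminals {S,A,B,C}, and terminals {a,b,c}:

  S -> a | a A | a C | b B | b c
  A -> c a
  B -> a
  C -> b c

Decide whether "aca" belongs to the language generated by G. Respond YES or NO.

Convert to CNF:
  S -> T1 A | T1 C | T2 B | T2 T0 | a
  A -> T0 T1
  B -> a
  C -> T2 T0
  T0 -> c
  T1 -> a
  T2 -> b

CYK table (by increasing span):
  [0..0]={B,S,T1}  "a"  orig:{B,S}
  [1..1]={T0}  "c"  orig:{}
  [2..2]={B,S,T1}  "a"  orig:{B,S}
  [0..1]=∅  "ac"
  [1..2]={A}  "ca"
  [0..2]={S}  "aca"

S ∈ T[0,2] ⇒ YES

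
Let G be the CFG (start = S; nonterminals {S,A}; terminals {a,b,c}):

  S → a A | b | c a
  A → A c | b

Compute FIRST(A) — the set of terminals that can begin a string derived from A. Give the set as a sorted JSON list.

FIRST sets, iterate to fixpoint:
pass 1:
  A via A→b: +{b}
  S via S→a A: +{a}
  S via S→b: +{b}
  S via S→c a: +{c}
  FIRST[S]={a,b,c}  FIRST[A]={b}
pass 2: — fixpoint
  FIRST[S]={a,b,c}  FIRST[A]={b}

FIRST(A) = ["b"]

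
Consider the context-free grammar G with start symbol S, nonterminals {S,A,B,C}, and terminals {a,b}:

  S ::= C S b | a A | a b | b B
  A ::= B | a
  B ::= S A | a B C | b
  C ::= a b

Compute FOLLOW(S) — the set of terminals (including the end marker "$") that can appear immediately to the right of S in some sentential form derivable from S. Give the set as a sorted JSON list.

FIRST sets, iterate to fixpoint:
iter 1:
  A via A→a: +{a}
  B via B→a B C: +{a}
  B via B→b: +{b}
  C via C→a b: +{a}
  S via S→C S b: +{a}
  S via S→b B: +{b}
  S: {a,b}  A: {a}  B: {a,b}  C: {a}
iter 2:
  A via A→B: +{b}
  S: {a,b}  A: {a,b}  B: {a,b}  C: {a}
iter 3: — fixpoint
  S: {a,b}  A: {a,b}  B: {a,b}  C: {a}

FOLLOW sets:
initialize: $ ∈ FOLLOW(S)
[1]
  B→S A: FOLLOW(S) ⊇ FIRST(A) = {a,b}; new: +{a,b}
  B→a B C: FOLLOW(B) ⊇ FIRST(C) = {a}; new: +{a}
  B→a B C: FOLLOW(C) ⊇ FOLLOW(B) ⊇ {a}; new: +{a}
  S→C S b: FOLLOW(C) ⊇ FIRST(S) = {a,b}; new: +{b}
  S→a A: FOLLOW(A) ⊇ FOLLOW(S) ⊇ {$,a,b}; new: +{$,a,b}
  S→b B: FOLLOW(B) ⊇ FOLLOW(S) ⊇ {$,a,b}; new: +{$,b}
  S: {$,a,b}  A: {$,a,b}  B: {$,a,b}  C: {a,b}
[2]
  B→a B C: FOLLOW(C) ⊇ FOLLOW(B) ⊇ {$,a,b}; new: +{$}
  S: {$,a,b}  A: {$,a,b}  B: {$,a,b}  C: {$,a,b}
[3] (no change)
  S: {$,a,b}  A: {$,a,b}  B: {$,a,b}  C: {$,a,b}

FOLLOW(S) = ["$", "a", "b"]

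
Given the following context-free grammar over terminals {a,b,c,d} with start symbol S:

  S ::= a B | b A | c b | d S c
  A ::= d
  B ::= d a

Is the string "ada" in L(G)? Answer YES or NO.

Convert to CNF:
  S -> T0 X4 | T1 B | T2 A | T3 T2
  A -> d
  B -> T0 T1
  T0 -> d
  T1 -> a
  T2 -> b
  T3 -> c
  X4 -> S T3

Fill CYK table bottom-up:
  [0..0]={T1}  "a"  orig:{}
  [1..1]={A,T0}  "d"  orig:{A}
  [2..2]={T1}  "a"  orig:{}
  [0..1]=∅  "ad"
  [1..2]={B}  "da"
  [0..2]={S}  "ada"

S ∈ T[0,2] ⇒ YES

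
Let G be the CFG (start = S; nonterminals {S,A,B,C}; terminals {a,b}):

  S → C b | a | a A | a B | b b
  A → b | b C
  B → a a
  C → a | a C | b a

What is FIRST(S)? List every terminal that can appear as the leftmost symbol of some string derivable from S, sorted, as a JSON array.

FIRST sets, iterate to fixpoint:
[1]
  A via A→b: +{b}
  B via B→a a: +{a}
  C via C→a: +{a}
  C via C→b a: +{b}
  S via S→C b: +{a,b}
  S: {a,b}  A: {b}  B: {a}  C: {a,b}
[2] done
  S: {a,b}  A: {b}  B: {a}  C: {a,b}

FIRST(S) = ["a", "b"]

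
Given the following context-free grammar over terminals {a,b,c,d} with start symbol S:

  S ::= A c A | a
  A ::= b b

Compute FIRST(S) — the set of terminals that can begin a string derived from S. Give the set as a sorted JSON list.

FIRST sets, iterate to fixpoint:
[1]
  A via A→b b: +{b}
  S via S→A c A: +{b}
  S via S→a: +{a}
  FIRST[S]={a,b}  FIRST[A]={b}
[2] done
  FIRST[S]={a,b}  FIRST[A]={b}

FIRST(S) = ["a", "b"]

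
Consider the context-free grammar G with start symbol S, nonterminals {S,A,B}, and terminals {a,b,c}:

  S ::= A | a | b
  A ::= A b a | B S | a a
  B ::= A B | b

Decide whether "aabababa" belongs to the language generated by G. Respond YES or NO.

Convert to CNF:
  S -> A X3 | B S | T1 T1 | a | b
  A -> A X2 | B S | T1 T1
  B -> A B | b
  T0 -> b
  T1 -> a
  X2 -> T0 T1
  X3 -> T0 T1

Fill CYK table bottom-up:
  [0..0]={S,T1}  "a"  orig:{S}
  [1..1]={S,T1}  "a"  orig:{S}
  [2..2]={B,S,T0}  "b"  orig:{B,S}
  [3..3]={S,T1}  "a"  orig:{S}
  [4..4]={B,S,T0}  "b"  orig:{B,S}
  [5..5]={S,T1}  "a"  orig:{S}
  [6..6]={B,S,T0}  "b"  orig:{B,S}
  [7..7]={S,T1}  "a"  orig:{S}
  [0..1]={A,S}  "aa"
  [1..2]=∅  "ab"
  [2..3]={A,S,X2,X3}  "ba"  orig:{A,S}
  [3..4]=∅  "ab"
  [4..5]={A,S,X2,X3}  "ba"  orig:{A,S}
  [5..6]=∅  "ab"
  [6..7]={A,S,X2,X3}  "ba"  orig:{A,S}
  [0..2]={B}  "aab"
  [1..3]=∅  "aba"
  [2..4]={B}  "bab"
  [3..5]=∅  "aba"
  [4..6]={B}  "bab"
  [5..7]=∅  "aba"
  [0..3]={A,S}  "aaba"
  [1..4]=∅  "abab"
  [2..5]={A,S}  "baba"
  [3..6]=∅  "abab"
  [4..7]={A,S}  "baba"
  [0..4]={B}  "aabab"
  [1..5]=∅  "ababa"
  [2..6]={B}  "babab"
  [3..7]=∅  "ababa"
  [0..5]={A,S}  "aababa"
  [1..6]=∅  "ababab"
  [2..7]={A,S}  "bababa"
  [0..6]={B}  "aababab"
  [1..7]=∅  "abababa"
  [0..7]={A,S}  "aabababa"

S ∈ T[0,7] ⇒ YES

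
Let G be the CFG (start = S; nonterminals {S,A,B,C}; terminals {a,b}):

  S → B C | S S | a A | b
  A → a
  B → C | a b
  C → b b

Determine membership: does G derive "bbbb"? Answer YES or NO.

CNF form of G:
  S -> B C | S S | T0 A | b
  A -> a
  B -> T0 T1 | T1 T1
  C -> T1 T1
  T0 -> a
  T1 -> b

Fill CYK table bottom-up:
  [0..0]={S,T1}  "b"  orig:{S}
  [1..1]={S,T1}  "b"  orig:{S}
  [2..2]={S,T1}  "b"  orig:{S}
  [3..3]={S,T1}  "b"  orig:{S}
  [0..1]={B,C,S}  "bb"
  [1..2]={B,C,S}  "bb"
  [2..3]={B,C,S}  "bb"
  [0..2]={S}  "bbb"
  [1..3]={S}  "bbb"
  [0..3]={S}  "bbbb"

S ∈ T[0,3] ⇒ YES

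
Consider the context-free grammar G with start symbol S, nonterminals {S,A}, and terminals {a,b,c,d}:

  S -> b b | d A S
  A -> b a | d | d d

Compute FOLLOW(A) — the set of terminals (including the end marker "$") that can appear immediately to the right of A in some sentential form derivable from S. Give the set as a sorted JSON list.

FIRST sets, iterate to fixpoint:
pass 1:
  A via A→b a: +{b}
  A via A→d: +{d}
  S via S→b b: +{b}
  S via S→d A S: +{d}
  FIRST[S]={b,d}  FIRST[A]={b,d}
pass 2: (stable)
  FIRST[S]={b,d}  FIRST[A]={b,d}

FOLLOW iteration:
seed FOLLOW(S) with $
round 1:
  S→d A S: FOLLOW(A) ⊇ FIRST(S) = {b,d}; new: +{b,d}
  FOLLOW[S]={$}  FOLLOW[A]={b,d}
round 2: — fixpoint
  FOLLOW[S]={$}  FOLLOW[A]={b,d}

FOLLOW(A) = ["b", "d"]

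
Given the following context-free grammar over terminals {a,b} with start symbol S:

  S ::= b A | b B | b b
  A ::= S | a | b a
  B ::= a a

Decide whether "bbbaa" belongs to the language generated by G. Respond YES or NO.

CNF form of G:
  S -> T0 A | T0 B | T0 T0
  A -> T0 A | T0 B | T0 T0 | T0 T1 | a
  B -> T1 T1
  T0 -> b
  T1 -> a

CYK fill:
  cell(0,0) b: {T0}  orig:{}
  cell(1,1) b: {T0}  orig:{}
  cell(2,2) b: {T0}  orig:{}
  cell(3,3) a: {A,T1}  orig:{A}
  cell(4,4) a: {A,T1}  orig:{A}
  cell(0,1) bb: {A,S}
  cell(1,2) bb: {A,S}
  cell(2,3) ba: {A,S}
  cell(3,4) aa: {B}
  cell(0,2) bbb: {A,S}
  cell(1,3) bba: {A,S}
  cell(2,4) baa: {A,S}
  cell(0,3) bbba: {A,S}
  cell(1,4) bbaa: {A,S}
  cell(0,4) bbbaa: {A,S}

S ∈ T[0,4] ⇒ YES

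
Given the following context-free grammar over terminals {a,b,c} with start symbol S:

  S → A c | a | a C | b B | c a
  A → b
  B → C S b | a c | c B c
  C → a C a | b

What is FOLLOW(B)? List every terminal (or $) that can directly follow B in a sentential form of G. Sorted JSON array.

Compute FIRST by fixpoint:
[1]
  A via A→b: +{b}
  B via B→a c: +{a}
  B via B→c B c: +{c}
  C via C→a C a: +{a}
  C via C→b: +{b}
  S via S→A c: +{b}
  S via S→a: +{a}
  S via S→c a: +{c}
  FIRST(S)={a,b,c}  FIRST(A)={b}  FIRST(B)={a,c}  FIRST(C)={a,b}
[2]
  B via B→C S b: +{b}
  FIRST(S)={a,b,c}  FIRST(A)={b}  FIRST(B)={a,b,c}  FIRST(C)={a,b}
[3] — fixpoint
  FIRST(S)={a,b,c}  FIRST(A)={b}  FIRST(B)={a,b,c}  FIRST(C)={a,b}

Compute FOLLOW by fixpoint:
FOLLOW(S) := {$}
round 1:
  B→C S b: FOLLOW(C) ⊇ FIRST(S) = {a,b,c}; new: +{a,b,c}
  B→C S b: FOLLOW(S) ⊇ FIRST(b) = {b}; new: +{b}
  B→c B c: FOLLOW(B) ⊇ FIRST(c) = {c}; new: +{c}
  S→A c: FOLLOW(A) ⊇ FIRST(c) = {c}; new: +{c}
  S→a C: FOLLOW(C) ⊇ FOLLOW(S) ⊇ {$,b}; new: +{$}
  S→b B: FOLLOW(B) ⊇ FOLLOW(S) ⊇ {$,b}; new: +{$,b}
  S: {$,b}  A: {c}  B: {$,b,c}  C: {$,a,b,c}
round 2: (no change)
  S: {$,b}  A: {c}  B: {$,b,c}  C: {$,a,b,c}

FOLLOW(B) = ["$", "b", "c"]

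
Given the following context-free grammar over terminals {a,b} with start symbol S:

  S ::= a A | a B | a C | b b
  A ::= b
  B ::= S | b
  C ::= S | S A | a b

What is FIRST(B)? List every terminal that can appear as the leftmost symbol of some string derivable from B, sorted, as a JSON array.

FIRST iteration:
iter 1:
  A via A→b: +{b}
  B via B→b: +{b}
  C via C→a b: +{a}
  S via S→a A: +{a}
  S via S→b b: +{b}
  FIRST[S]={a,b}  FIRST[A]={b}  FIRST[B]={b}  FIRST[C]={a}
iter 2:
  B via B→S: +{a}
  C via C→S: +{b}
  FIRST[S]={a,b}  FIRST[A]={b}  FIRST[B]={a,b}  FIRST[C]={a,b}
iter 3: done
  FIRST[S]={a,b}  FIRST[A]={b}  FIRST[B]={a,b}  FIRST[C]={a,b}

FIRST(B) = ["a", "b"]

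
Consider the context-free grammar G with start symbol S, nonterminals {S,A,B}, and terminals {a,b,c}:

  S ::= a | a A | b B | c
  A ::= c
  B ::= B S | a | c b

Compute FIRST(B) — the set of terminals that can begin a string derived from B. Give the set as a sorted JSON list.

FIRST sets, iterate to fixpoint:
pass 1:
  A via A→c: +{c}
  B via B→a: +{a}
  B via B→c b: +{c}
  S via S→a: +{a}
  S via S→b B: +{b}
  S via S→c: +{c}
  FIRST(S)={a,b,c}  FIRST(A)={c}  FIRST(B)={a,c}
pass 2: (no change)
  FIRST(S)={a,b,c}  FIRST(A)={c}  FIRST(B)={a,c}

FIRST(B) = ["a", "c"]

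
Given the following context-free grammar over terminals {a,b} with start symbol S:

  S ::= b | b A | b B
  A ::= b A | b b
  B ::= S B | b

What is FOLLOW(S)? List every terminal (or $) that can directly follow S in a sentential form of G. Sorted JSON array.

FIRST iteration:
round 1:
  A via A→b A: +{b}
  B via B→b: +{b}
  S via S→b: +{b}
  FIRST[S]={b}  FIRST[A]={b}  FIRST[B]={b}
round 2: (stable)
  FIRST[S]={b}  FIRST[A]={b}  FIRST[B]={b}

Compute FOLLOW by fixpoint:
FOLLOW(S) := {$}
[1]
  B→S B: FOLLOW(S) ⊇ FIRST(B) = {b}; new: +{b}
  S→b A: FOLLOW(A) ⊇ FOLLOW(S) ⊇ {$,b}; new: +{$,b}
  S→b B: FOLLOW(B) ⊇ FOLLOW(S) ⊇ {$,b}; new: +{$,b}
  FOLLOW[S]={$,b}  FOLLOW[A]={$,b}  FOLLOW[B]={$,b}
[2] (stable)
  FOLLOW[S]={$,b}  FOLLOW[A]={$,b}  FOLLOW[B]={$,b}

FOLLOW(S) = ["$", "b"]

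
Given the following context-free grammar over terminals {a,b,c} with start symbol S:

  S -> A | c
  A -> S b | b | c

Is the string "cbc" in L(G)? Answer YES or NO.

Convert to CNF:
  S -> S T0 | b | c
  A -> S T0 | b | c
  T0 -> b

CYK fill:
  cell(0,0) c: {A,S}
  cell(1,1) b: {A,S,T0}  orig:{A,S}
  cell(2,2) c: {A,S}
  cell(0,1) cb: {A,S}
  cell(1,2) bc: ∅
  cell(0,2) cbc: ∅

S ∉ T[0,2] ⇒ NO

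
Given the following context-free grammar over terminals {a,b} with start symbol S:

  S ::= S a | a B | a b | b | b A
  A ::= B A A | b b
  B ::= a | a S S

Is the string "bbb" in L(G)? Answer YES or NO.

Convert to CNF:
  S -> S T1 | T0 A | T1 B | T1 T0 | b
  A -> B X2 | T0 T0
  B -> T1 X3 | a
  T0 -> b
  T1 -> a
  X2 -> A A
  X3 -> S S

Fill CYK table bottom-up:
  T[0,0] 'b' = {S,T0}  orig:{S}
  T[1,1] 'b' = {S,T0}  orig:{S}
  T[2,2] 'b' = {S,T0}  orig:{S}
  T[0,1] 'bb' = {A,X3}  orig:{A}
  T[1,2] 'bb' = {A,X3}  orig:{A}
  T[0,2] 'bbb' = {S}

S ∈ T[0,2] ⇒ YES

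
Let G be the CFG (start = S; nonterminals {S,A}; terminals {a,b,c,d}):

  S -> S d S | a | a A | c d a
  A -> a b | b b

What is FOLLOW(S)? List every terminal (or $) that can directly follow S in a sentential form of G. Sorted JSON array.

FIRST sets, iterate to fixpoint:
[1]
  A via A→a b: +{a}
  A via A→b b: +{b}
  S via S→a: +{a}
  S via S→c d a: +{c}
  FIRST[S]={a,c}  FIRST[A]={a,b}
[2] — fixpoint
  FIRST[S]={a,c}  FIRST[A]={a,b}

Compute FOLLOW by fixpoint:
FOLLOW(S) := {$}
round 1:
  S→S d S: FOLLOW(S) ⊇ FIRST(d) = {d}; new: +{d}
  S→a A: FOLLOW(A) ⊇ FOLLOW(S) ⊇ {$,d}; new: +{$,d}
  FOLLOW(S)={$,d}  FOLLOW(A)={$,d}
round 2: done
  FOLLOW(S)={$,d}  FOLLOW(A)={$,d}

FOLLOW(S) = ["$", "d"]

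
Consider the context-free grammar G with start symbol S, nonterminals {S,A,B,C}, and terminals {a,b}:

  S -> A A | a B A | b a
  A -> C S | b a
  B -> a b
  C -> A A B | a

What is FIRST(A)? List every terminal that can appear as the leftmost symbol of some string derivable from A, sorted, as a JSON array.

FIRST iteration:
[1]
  A via A→b a: +{b}
  B via B→a b: +{a}
  C via C→A A B: +{b}
  C via C→a: +{a}
  S via S→A A: +{b}
  S via S→a B A: +{a}
  FIRST(S)={a,b}  FIRST(A)={b}  FIRST(B)={a}  FIRST(C)={a,b}
[2]
  A via A→C S: +{a}
  FIRST(S)={a,b}  FIRST(A)={a,b}  FIRST(B)={a}  FIRST(C)={a,b}
[3] (no change)
  FIRST(S)={a,b}  FIRST(A)={a,b}  FIRST(B)={a}  FIRST(C)={a,b}

FIRST(A) = ["a", "b"]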